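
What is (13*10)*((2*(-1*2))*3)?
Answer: -1560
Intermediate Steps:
(13*10)*((2*(-1*2))*3) = 130*((2*(-2))*3) = 130*(-4*3) = 130*(-12) = -1560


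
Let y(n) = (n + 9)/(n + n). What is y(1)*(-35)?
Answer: -175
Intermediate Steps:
y(n) = (9 + n)/(2*n) (y(n) = (9 + n)/((2*n)) = (9 + n)*(1/(2*n)) = (9 + n)/(2*n))
y(1)*(-35) = ((½)*(9 + 1)/1)*(-35) = ((½)*1*10)*(-35) = 5*(-35) = -175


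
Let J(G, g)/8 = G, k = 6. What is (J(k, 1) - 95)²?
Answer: 2209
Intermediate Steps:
J(G, g) = 8*G
(J(k, 1) - 95)² = (8*6 - 95)² = (48 - 95)² = (-47)² = 2209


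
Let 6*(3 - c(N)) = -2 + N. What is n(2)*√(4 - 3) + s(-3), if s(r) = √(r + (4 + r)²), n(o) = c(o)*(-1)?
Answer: -3 + I*√2 ≈ -3.0 + 1.4142*I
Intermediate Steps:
c(N) = 10/3 - N/6 (c(N) = 3 - (-2 + N)/6 = 3 + (⅓ - N/6) = 10/3 - N/6)
n(o) = -10/3 + o/6 (n(o) = (10/3 - o/6)*(-1) = -10/3 + o/6)
n(2)*√(4 - 3) + s(-3) = (-10/3 + (⅙)*2)*√(4 - 3) + √(-3 + (4 - 3)²) = (-10/3 + ⅓)*√1 + √(-3 + 1²) = -3*1 + √(-3 + 1) = -3 + √(-2) = -3 + I*√2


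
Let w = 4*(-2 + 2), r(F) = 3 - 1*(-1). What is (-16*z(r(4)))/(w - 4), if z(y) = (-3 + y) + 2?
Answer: 12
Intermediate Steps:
r(F) = 4 (r(F) = 3 + 1 = 4)
z(y) = -1 + y
w = 0 (w = 4*0 = 0)
(-16*z(r(4)))/(w - 4) = (-16*(-1 + 4))/(0 - 4) = -16*3/(-4) = -48*(-1/4) = 12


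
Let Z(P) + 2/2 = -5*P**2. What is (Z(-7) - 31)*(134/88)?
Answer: -18559/44 ≈ -421.80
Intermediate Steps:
Z(P) = -1 - 5*P**2
(Z(-7) - 31)*(134/88) = ((-1 - 5*(-7)**2) - 31)*(134/88) = ((-1 - 5*49) - 31)*(134*(1/88)) = ((-1 - 245) - 31)*(67/44) = (-246 - 31)*(67/44) = -277*67/44 = -18559/44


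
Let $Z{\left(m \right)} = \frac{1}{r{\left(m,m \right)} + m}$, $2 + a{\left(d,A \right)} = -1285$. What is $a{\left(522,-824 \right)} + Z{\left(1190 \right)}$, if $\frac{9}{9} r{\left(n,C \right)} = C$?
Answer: $- \frac{3063059}{2380} \approx -1287.0$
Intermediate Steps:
$r{\left(n,C \right)} = C$
$a{\left(d,A \right)} = -1287$ ($a{\left(d,A \right)} = -2 - 1285 = -1287$)
$Z{\left(m \right)} = \frac{1}{2 m}$ ($Z{\left(m \right)} = \frac{1}{m + m} = \frac{1}{2 m}$)
$a{\left(522,-824 \right)} + Z{\left(1190 \right)} = -1287 + \frac{1}{2 \cdot 1190} = -1287 + \frac{1}{2} \cdot \frac{1}{1190} = -1287 + \frac{1}{2380} = - \frac{3063059}{2380}$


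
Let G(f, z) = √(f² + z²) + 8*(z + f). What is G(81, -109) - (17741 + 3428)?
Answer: -21393 + √18442 ≈ -21257.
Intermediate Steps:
G(f, z) = √(f² + z²) + 8*f + 8*z (G(f, z) = √(f² + z²) + 8*(f + z) = √(f² + z²) + (8*f + 8*z) = √(f² + z²) + 8*f + 8*z)
G(81, -109) - (17741 + 3428) = (√(81² + (-109)²) + 8*81 + 8*(-109)) - (17741 + 3428) = (√(6561 + 11881) + 648 - 872) - 1*21169 = (√18442 + 648 - 872) - 21169 = (-224 + √18442) - 21169 = -21393 + √18442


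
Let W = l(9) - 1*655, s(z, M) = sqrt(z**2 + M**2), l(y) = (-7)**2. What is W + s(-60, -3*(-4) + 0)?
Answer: -606 + 12*sqrt(26) ≈ -544.81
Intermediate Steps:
l(y) = 49
s(z, M) = sqrt(M**2 + z**2)
W = -606 (W = 49 - 1*655 = 49 - 655 = -606)
W + s(-60, -3*(-4) + 0) = -606 + sqrt((-3*(-4) + 0)**2 + (-60)**2) = -606 + sqrt((12 + 0)**2 + 3600) = -606 + sqrt(12**2 + 3600) = -606 + sqrt(144 + 3600) = -606 + sqrt(3744) = -606 + 12*sqrt(26)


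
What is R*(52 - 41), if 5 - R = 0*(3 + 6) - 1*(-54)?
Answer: -539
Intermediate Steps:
R = -49 (R = 5 - (0*(3 + 6) - 1*(-54)) = 5 - (0*9 + 54) = 5 - (0 + 54) = 5 - 1*54 = 5 - 54 = -49)
R*(52 - 41) = -49*(52 - 41) = -49*11 = -539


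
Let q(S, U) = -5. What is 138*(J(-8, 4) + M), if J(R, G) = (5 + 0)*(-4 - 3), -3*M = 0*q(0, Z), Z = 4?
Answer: -4830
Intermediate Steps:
M = 0 (M = -0*(-5) = -⅓*0 = 0)
J(R, G) = -35 (J(R, G) = 5*(-7) = -35)
138*(J(-8, 4) + M) = 138*(-35 + 0) = 138*(-35) = -4830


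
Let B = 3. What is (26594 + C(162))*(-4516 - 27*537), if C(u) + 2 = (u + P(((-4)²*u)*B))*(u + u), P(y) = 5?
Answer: -1534510500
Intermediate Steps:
C(u) = -2 + 2*u*(5 + u) (C(u) = -2 + (u + 5)*(u + u) = -2 + (5 + u)*(2*u) = -2 + 2*u*(5 + u))
(26594 + C(162))*(-4516 - 27*537) = (26594 + (-2 + 2*162² + 10*162))*(-4516 - 27*537) = (26594 + (-2 + 2*26244 + 1620))*(-4516 - 14499) = (26594 + (-2 + 52488 + 1620))*(-19015) = (26594 + 54106)*(-19015) = 80700*(-19015) = -1534510500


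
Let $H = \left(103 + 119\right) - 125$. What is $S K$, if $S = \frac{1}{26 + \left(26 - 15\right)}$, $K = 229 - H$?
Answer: $\frac{132}{37} \approx 3.5676$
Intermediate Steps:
$H = 97$ ($H = 222 - 125 = 97$)
$K = 132$ ($K = 229 - 97 = 132$)
$S = \frac{1}{37}$ ($S = \frac{1}{26 + \left(26 - 15\right)} = \frac{1}{26 + 11} = \frac{1}{37} \approx 0.027027$)
$S K = \frac{1}{37} \cdot 132 = \frac{132}{37}$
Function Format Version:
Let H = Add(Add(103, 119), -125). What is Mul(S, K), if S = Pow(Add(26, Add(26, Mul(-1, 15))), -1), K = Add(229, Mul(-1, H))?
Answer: Rational(132, 37) ≈ 3.5676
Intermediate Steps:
H = 97 (H = Add(222, -125) = 97)
K = 132 (K = Add(229, Mul(-1, 97)) = Add(229, -97) = 132)
S = Rational(1, 37) (S = Pow(Add(26, Add(26, -15)), -1) = Pow(Add(26, 11), -1) = Pow(37, -1) = Rational(1, 37) ≈ 0.027027)
Mul(S, K) = Mul(Rational(1, 37), 132) = Rational(132, 37)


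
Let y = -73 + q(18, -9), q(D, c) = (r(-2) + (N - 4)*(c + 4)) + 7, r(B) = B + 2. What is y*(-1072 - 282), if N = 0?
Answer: 62284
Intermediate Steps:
r(B) = 2 + B
q(D, c) = -9 - 4*c (q(D, c) = ((2 - 2) + (0 - 4)*(c + 4)) + 7 = (0 - 4*(4 + c)) + 7 = (0 + (-16 - 4*c)) + 7 = (-16 - 4*c) + 7 = -9 - 4*c)
y = -46 (y = -73 + (-9 - 4*(-9)) = -73 + (-9 + 36) = -73 + 27 = -46)
y*(-1072 - 282) = -46*(-1072 - 282) = -46*(-1354) = 62284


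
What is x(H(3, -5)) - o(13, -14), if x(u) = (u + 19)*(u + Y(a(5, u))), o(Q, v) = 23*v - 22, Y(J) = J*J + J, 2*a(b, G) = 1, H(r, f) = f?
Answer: 569/2 ≈ 284.50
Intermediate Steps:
a(b, G) = 1/2 (a(b, G) = (1/2)*1 = 1/2)
Y(J) = J + J**2 (Y(J) = J**2 + J = J + J**2)
o(Q, v) = -22 + 23*v
x(u) = (19 + u)*(3/4 + u) (x(u) = (u + 19)*(u + (1 + 1/2)/2) = (19 + u)*(u + (1/2)*(3/2)) = (19 + u)*(u + 3/4) = (19 + u)*(3/4 + u))
x(H(3, -5)) - o(13, -14) = (57/4 + (-5)**2 + (79/4)*(-5)) - (-22 + 23*(-14)) = (57/4 + 25 - 395/4) - (-22 - 322) = -119/2 - 1*(-344) = -119/2 + 344 = 569/2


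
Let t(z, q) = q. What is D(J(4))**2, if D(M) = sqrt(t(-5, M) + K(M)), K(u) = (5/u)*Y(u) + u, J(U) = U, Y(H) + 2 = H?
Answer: 21/2 ≈ 10.500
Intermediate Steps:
Y(H) = -2 + H
K(u) = u + 5*(-2 + u)/u (K(u) = (5/u)*(-2 + u) + u = 5*(-2 + u)/u + u = u + 5*(-2 + u)/u)
D(M) = sqrt(5 - 10/M + 2*M) (D(M) = sqrt(M + (5 + M - 10/M)) = sqrt(5 - 10/M + 2*M))
D(J(4))**2 = (sqrt(5 - 10/4 + 2*4))**2 = (sqrt(5 - 10*1/4 + 8))**2 = (sqrt(5 - 5/2 + 8))**2 = (sqrt(21/2))**2 = (sqrt(42)/2)**2 = 21/2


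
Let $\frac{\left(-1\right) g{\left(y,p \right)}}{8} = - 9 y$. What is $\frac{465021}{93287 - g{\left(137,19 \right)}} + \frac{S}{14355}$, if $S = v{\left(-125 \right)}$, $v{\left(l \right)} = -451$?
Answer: $\frac{603432062}{108867015} \approx 5.5428$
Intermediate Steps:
$S = -451$
$g{\left(y,p \right)} = 72 y$ ($g{\left(y,p \right)} = - 8 \left(- 9 y\right) = 72 y$)
$\frac{465021}{93287 - g{\left(137,19 \right)}} + \frac{S}{14355} = \frac{465021}{93287 - 72 \cdot 137} - \frac{451}{14355} = \frac{465021}{93287 - 9864} - \frac{41}{1305} = \frac{465021}{83423} - \frac{41}{1305} = \frac{603432062}{108867015}$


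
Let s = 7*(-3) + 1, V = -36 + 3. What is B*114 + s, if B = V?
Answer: -3782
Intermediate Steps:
V = -33
s = -20 (s = -21 + 1 = -20)
B = -33
B*114 + s = -33*114 - 20 = -3762 - 20 = -3782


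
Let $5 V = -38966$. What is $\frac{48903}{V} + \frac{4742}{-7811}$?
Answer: $- \frac{2094683437}{304363426} \approx -6.8822$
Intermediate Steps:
$V = - \frac{38966}{5}$ ($V = \frac{1}{5} \left(-38966\right) = - \frac{38966}{5} \approx -7793.2$)
$\frac{48903}{V} + \frac{4742}{-7811} = \frac{48903}{- \frac{38966}{5}} + \frac{4742}{-7811} = 48903 \left(- \frac{5}{38966}\right) + 4742 \left(- \frac{1}{7811}\right) = - \frac{244515}{38966} - \frac{4742}{7811} = - \frac{2094683437}{304363426}$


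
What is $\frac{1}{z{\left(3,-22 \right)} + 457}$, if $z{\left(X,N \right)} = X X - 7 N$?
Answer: $\frac{1}{620} \approx 0.0016129$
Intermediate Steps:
$z{\left(X,N \right)} = X^{2} - 7 N$
$\frac{1}{z{\left(3,-22 \right)} + 457} = \frac{1}{\left(3^{2} - -154\right) + 457} = \frac{1}{\left(9 + 154\right) + 457} = \frac{1}{163 + 457} = \frac{1}{620}$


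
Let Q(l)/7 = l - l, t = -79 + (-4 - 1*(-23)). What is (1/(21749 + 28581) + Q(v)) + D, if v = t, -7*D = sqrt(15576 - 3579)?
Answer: 1/50330 - 3*sqrt(1333)/7 ≈ -15.647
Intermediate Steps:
t = -60 (t = -79 + (-4 + 23) = -79 + 19 = -60)
D = -3*sqrt(1333)/7 (D = -sqrt(15576 - 3579)/7 = -3*sqrt(1333)/7 ≈ -15.647)
v = -60
Q(l) = 0 (Q(l) = 7*(l - l) = 7*0 = 0)
(1/(21749 + 28581) + Q(v)) + D = (1/(21749 + 28581) + 0) - 3*sqrt(1333)/7 = (1/50330 + 0) - 3*sqrt(1333)/7 = 1/50330 - 3*sqrt(1333)/7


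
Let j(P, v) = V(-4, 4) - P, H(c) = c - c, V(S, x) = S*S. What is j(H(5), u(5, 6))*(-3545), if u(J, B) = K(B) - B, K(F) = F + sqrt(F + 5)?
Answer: -56720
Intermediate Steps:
K(F) = F + sqrt(5 + F)
u(J, B) = sqrt(5 + B) (u(J, B) = (B + sqrt(5 + B)) - B = sqrt(5 + B))
V(S, x) = S**2
H(c) = 0
j(P, v) = 16 - P (j(P, v) = (-4)**2 - P = 16 - P)
j(H(5), u(5, 6))*(-3545) = (16 - 1*0)*(-3545) = (16 + 0)*(-3545) = 16*(-3545) = -56720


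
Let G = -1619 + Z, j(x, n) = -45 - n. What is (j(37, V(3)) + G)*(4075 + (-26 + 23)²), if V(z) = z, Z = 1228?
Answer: -1792876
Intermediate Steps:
G = -391 (G = -1619 + 1228 = -391)
(j(37, V(3)) + G)*(4075 + (-26 + 23)²) = ((-45 - 1*3) - 391)*(4075 + (-26 + 23)²) = ((-45 - 3) - 391)*(4075 + (-3)²) = (-48 - 391)*(4075 + 9) = -439*4084 = -1792876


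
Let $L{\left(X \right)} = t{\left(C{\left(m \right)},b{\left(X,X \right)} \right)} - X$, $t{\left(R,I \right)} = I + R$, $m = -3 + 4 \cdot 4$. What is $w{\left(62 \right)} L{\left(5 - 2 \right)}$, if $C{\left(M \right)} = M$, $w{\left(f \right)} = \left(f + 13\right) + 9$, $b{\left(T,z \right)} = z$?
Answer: $1092$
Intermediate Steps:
$m = 13$ ($m = -3 + 16 = 13$)
$w{\left(f \right)} = 22 + f$ ($w{\left(f \right)} = \left(13 + f\right) + 9 = 22 + f$)
$L{\left(X \right)} = 13$ ($L{\left(X \right)} = \left(X + 13\right) - X = \left(13 + X\right) - X = 13$)
$w{\left(62 \right)} L{\left(5 - 2 \right)} = \left(22 + 62\right) 13 = 84 \cdot 13 = 1092$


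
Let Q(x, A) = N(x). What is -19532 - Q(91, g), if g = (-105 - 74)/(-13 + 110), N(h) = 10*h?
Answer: -20442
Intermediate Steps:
g = -179/97 ≈ -1.8454
Q(x, A) = 10*x
-19532 - Q(91, g) = -19532 - 10*91 = -19532 - 1*910 = -19532 - 910 = -20442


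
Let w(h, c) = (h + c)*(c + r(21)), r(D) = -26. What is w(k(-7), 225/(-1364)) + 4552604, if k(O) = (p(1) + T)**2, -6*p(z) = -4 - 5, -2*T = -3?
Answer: 8469671443445/1860496 ≈ 4.5524e+6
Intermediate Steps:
T = 3/2 (T = -1/2*(-3) = 3/2 ≈ 1.5000)
p(z) = 3/2 (p(z) = -(-4 - 5)/6 = -1/6*(-9) = 3/2)
k(O) = 9 (k(O) = (3/2 + 3/2)**2 = 3**2 = 9)
w(h, c) = (-26 + c)*(c + h) (w(h, c) = (h + c)*(c - 26) = (c + h)*(-26 + c) = (-26 + c)*(c + h))
w(k(-7), 225/(-1364)) + 4552604 = ((225/(-1364))**2 - 5850/(-1364) - 26*9 + (225/(-1364))*9) + 4552604 = ((225*(-1/1364))**2 - 5850*(-1)/1364 - 234 + (225*(-1/1364))*9) + 4552604 = ((-225/1364)**2 - 26*(-225/1364) - 234 - 225/1364*9) + 4552604 = (50625/1860496 + 2925/682 - 234 - 2025/1364) + 4552604 = -430088139/1860496 + 4552604 = 8469671443445/1860496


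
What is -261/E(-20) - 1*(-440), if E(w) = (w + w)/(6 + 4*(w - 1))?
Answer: -1379/20 ≈ -68.950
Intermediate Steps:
E(w) = 2*w/(2 + 4*w) (E(w) = (2*w)/(6 + 4*(-1 + w)) = (2*w)/(6 + (-4 + 4*w)) = (2*w)/(2 + 4*w) = 2*w/(2 + 4*w))
-261/E(-20) - 1*(-440) = -261/((-20/(1 + 2*(-20)))) - 1*(-440) = -261/((-20/(1 - 40))) + 440 = -261/((-20/(-39))) + 440 = -261/((-20*(-1/39))) + 440 = -261/20/39 + 440 = -261*39/20 + 440 = -10179/20 + 440 = -1379/20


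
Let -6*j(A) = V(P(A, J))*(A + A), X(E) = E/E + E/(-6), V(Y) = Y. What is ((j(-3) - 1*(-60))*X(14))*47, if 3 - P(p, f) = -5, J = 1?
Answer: -12784/3 ≈ -4261.3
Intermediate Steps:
P(p, f) = 8 (P(p, f) = 3 - 1*(-5) = 3 + 5 = 8)
X(E) = 1 - E/6 (X(E) = 1 + E*(-1/6) = 1 - E/6)
j(A) = -8*A/3 (j(A) = -4*(A + A)/3 = -4*2*A/3 = -8*A/3)
((j(-3) - 1*(-60))*X(14))*47 = ((-8/3*(-3) - 1*(-60))*(1 - 1/6*14))*47 = ((8 + 60)*(1 - 7/3))*47 = (68*(-4/3))*47 = -272/3*47 = -12784/3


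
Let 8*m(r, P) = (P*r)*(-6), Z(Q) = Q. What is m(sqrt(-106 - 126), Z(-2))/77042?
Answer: 3*I*sqrt(58)/77042 ≈ 0.00029656*I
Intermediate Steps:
m(r, P) = -3*P*r/4 (m(r, P) = ((P*r)*(-6))/8 = (-6*P*r)/8 = -3*P*r/4)
m(sqrt(-106 - 126), Z(-2))/77042 = -3/4*(-2)*sqrt(-106 - 126)/77042 = -3/4*(-2)*sqrt(-232)*(1/77042) = -3/4*(-2)*2*I*sqrt(58)*(1/77042) = (3*I*sqrt(58))*(1/77042) = 3*I*sqrt(58)/77042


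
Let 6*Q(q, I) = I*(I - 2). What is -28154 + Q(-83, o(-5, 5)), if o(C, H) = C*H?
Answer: -56083/2 ≈ -28042.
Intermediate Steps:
Q(q, I) = I*(-2 + I)/6 (Q(q, I) = (I*(I - 2))/6 = (I*(-2 + I))/6 = I*(-2 + I)/6)
-28154 + Q(-83, o(-5, 5)) = -28154 + (-5*5)*(-2 - 5*5)/6 = -28154 + (⅙)*(-25)*(-2 - 25) = -28154 + (⅙)*(-25)*(-27) = -28154 + 225/2 = -56083/2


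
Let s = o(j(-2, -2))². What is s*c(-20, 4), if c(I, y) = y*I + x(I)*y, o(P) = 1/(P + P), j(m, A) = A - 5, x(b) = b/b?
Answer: -19/49 ≈ -0.38775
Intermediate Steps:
x(b) = 1
j(m, A) = -5 + A
o(P) = 1/(2*P)
c(I, y) = y + I*y (c(I, y) = y*I + 1*y = I*y + y = y + I*y)
s = 1/196 (s = (1/(2*(-5 - 2)))² = ((½)/(-7))² = ((½)*(-⅐))² = (-1/14)² = 1/196 ≈ 0.0051020)
s*c(-20, 4) = (4*(1 - 20))/196 = (4*(-19))/196 = (1/196)*(-76) = -19/49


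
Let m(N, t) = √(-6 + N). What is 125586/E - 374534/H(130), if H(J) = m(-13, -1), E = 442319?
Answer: 125586/442319 + 374534*I*√19/19 ≈ 0.28393 + 85924.0*I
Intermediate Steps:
H(J) = I*√19 (H(J) = √(-6 - 13) = √(-19) = I*√19)
125586/E - 374534/H(130) = 125586/442319 - 374534*(-I*√19/19) = 125586*(1/442319) - (-374534)*I*√19/19 = 125586/442319 + 374534*I*√19/19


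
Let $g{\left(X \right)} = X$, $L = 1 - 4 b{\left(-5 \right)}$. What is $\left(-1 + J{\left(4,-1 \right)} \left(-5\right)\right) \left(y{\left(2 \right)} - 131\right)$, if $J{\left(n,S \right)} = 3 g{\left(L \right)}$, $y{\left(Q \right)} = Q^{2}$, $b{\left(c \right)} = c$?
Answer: $40132$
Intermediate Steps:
$L = 21$ ($L = 1 - -20 = 1 + 20 = 21$)
$J{\left(n,S \right)} = 63$ ($J{\left(n,S \right)} = 3 \cdot 21 = 63$)
$\left(-1 + J{\left(4,-1 \right)} \left(-5\right)\right) \left(y{\left(2 \right)} - 131\right) = \left(-1 + 63 \left(-5\right)\right) \left(2^{2} - 131\right) = \left(-1 - 315\right) \left(4 - 131\right) = \left(-316\right) \left(-127\right) = 40132$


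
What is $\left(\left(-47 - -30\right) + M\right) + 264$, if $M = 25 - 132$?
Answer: $140$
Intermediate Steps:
$M = -107$
$\left(\left(-47 - -30\right) + M\right) + 264 = \left(\left(-47 - -30\right) - 107\right) + 264 = \left(\left(-47 + 30\right) - 107\right) + 264 = \left(-17 - 107\right) + 264 = -124 + 264 = 140$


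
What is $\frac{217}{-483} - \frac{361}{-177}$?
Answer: $\frac{2158}{1357} \approx 1.5903$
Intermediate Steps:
$\frac{217}{-483} - \frac{361}{-177} = 217 \left(- \frac{1}{483}\right) - - \frac{361}{177} = - \frac{31}{69} + \frac{361}{177} = \frac{2158}{1357}$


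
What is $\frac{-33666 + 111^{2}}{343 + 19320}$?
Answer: $- \frac{21345}{19663} \approx -1.0855$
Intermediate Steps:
$\frac{-33666 + 111^{2}}{343 + 19320} = \frac{-33666 + 12321}{19663} = \left(-21345\right) \frac{1}{19663} = - \frac{21345}{19663}$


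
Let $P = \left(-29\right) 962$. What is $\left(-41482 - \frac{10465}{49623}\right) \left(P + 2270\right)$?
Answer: $\frac{7536359147804}{7089} \approx 1.0631 \cdot 10^{9}$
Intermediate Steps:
$P = -27898$
$\left(-41482 - \frac{10465}{49623}\right) \left(P + 2270\right) = \left(-41482 - \frac{10465}{49623}\right) \left(-27898 + 2270\right) = \left(-41482 - \frac{1495}{7089}\right) \left(-25628\right) = \left(- \frac{294067393}{7089}\right) \left(-25628\right) = \frac{7536359147804}{7089}$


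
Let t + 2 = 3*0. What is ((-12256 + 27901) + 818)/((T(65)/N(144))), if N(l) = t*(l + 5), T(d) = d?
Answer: -4905974/65 ≈ -75477.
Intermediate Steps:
t = -2 (t = -2 + 3*0 = -2 + 0 = -2)
N(l) = -10 - 2*l (N(l) = -2*(l + 5) = -2*(5 + l) = -10 - 2*l)
((-12256 + 27901) + 818)/((T(65)/N(144))) = ((-12256 + 27901) + 818)/((65/(-10 - 2*144))) = (15645 + 818)/((65/(-10 - 288))) = 16463/((65/(-298))) = 16463/((65*(-1/298))) = 16463/(-65/298) = 16463*(-298/65) = -4905974/65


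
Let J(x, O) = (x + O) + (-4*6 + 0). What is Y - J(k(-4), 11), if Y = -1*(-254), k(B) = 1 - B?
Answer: 262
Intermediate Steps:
Y = 254
J(x, O) = -24 + O + x (J(x, O) = (O + x) + (-24 + 0) = (O + x) - 24 = -24 + O + x)
Y - J(k(-4), 11) = 254 - (-24 + 11 + (1 - 1*(-4))) = 254 - (-24 + 11 + (1 + 4)) = 254 - (-24 + 11 + 5) = 254 - 1*(-8) = 254 + 8 = 262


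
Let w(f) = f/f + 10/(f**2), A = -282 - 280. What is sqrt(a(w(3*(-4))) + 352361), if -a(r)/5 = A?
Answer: sqrt(355171) ≈ 595.96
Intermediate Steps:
A = -562
w(f) = 1 + 10/f**2
a(r) = 2810 (a(r) = -5*(-562) = 2810)
sqrt(a(w(3*(-4))) + 352361) = sqrt(2810 + 352361) = sqrt(355171)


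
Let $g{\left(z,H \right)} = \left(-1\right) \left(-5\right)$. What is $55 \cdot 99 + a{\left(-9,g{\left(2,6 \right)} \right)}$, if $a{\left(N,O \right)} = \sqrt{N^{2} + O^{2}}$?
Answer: $5445 + \sqrt{106} \approx 5455.3$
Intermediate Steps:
$g{\left(z,H \right)} = 5$
$55 \cdot 99 + a{\left(-9,g{\left(2,6 \right)} \right)} = 55 \cdot 99 + \sqrt{\left(-9\right)^{2} + 5^{2}} = 5445 + \sqrt{81 + 25} = 5445 + \sqrt{106}$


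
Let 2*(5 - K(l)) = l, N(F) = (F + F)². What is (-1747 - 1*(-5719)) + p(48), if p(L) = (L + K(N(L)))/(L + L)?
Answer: 376757/96 ≈ 3924.6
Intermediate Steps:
N(F) = 4*F² (N(F) = (2*F)² = 4*F²)
K(l) = 5 - l/2
p(L) = (5 + L - 2*L²)/(2*L) (p(L) = (L + (5 - 2*L²))/(L + L) = (L + (5 - 2*L²))/((2*L)) = (5 + L - 2*L²)*(1/(2*L)) = (5 + L - 2*L²)/(2*L))
(-1747 - 1*(-5719)) + p(48) = (-1747 - 1*(-5719)) + (½ - 1*48 + (5/2)/48) = (-1747 + 5719) + (½ - 48 + (5/2)*(1/48)) = 3972 + (½ - 48 + 5/96) = 3972 - 4555/96 = 376757/96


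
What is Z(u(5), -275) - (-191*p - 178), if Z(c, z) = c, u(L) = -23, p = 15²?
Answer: 43130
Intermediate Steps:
p = 225
Z(u(5), -275) - (-191*p - 178) = -23 - (-191*225 - 178) = -23 - (-42975 - 178) = -23 - 1*(-43153) = -23 + 43153 = 43130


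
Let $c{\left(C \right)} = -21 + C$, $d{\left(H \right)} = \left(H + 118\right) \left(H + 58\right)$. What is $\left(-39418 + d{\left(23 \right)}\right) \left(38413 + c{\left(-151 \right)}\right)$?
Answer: $-1070633277$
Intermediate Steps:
$d{\left(H \right)} = \left(58 + H\right) \left(118 + H\right)$ ($d{\left(H \right)} = \left(118 + H\right) \left(58 + H\right) = \left(58 + H\right) \left(118 + H\right)$)
$\left(-39418 + d{\left(23 \right)}\right) \left(38413 + c{\left(-151 \right)}\right) = \left(-39418 + \left(6844 + 23^{2} + 176 \cdot 23\right)\right) \left(38413 - 172\right) = \left(-39418 + \left(6844 + 529 + 4048\right)\right) \left(38413 - 172\right) = \left(-39418 + 11421\right) 38241 = \left(-27997\right) 38241 = -1070633277$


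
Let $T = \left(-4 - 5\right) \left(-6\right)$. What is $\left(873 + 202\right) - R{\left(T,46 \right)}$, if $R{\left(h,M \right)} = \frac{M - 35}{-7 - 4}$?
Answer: $1076$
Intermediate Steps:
$T = 54$ ($T = \left(-4 - 5\right) \left(-6\right) = \left(-9\right) \left(-6\right) = 54$)
$R{\left(h,M \right)} = \frac{35}{11} - \frac{M}{11}$ ($R{\left(h,M \right)} = \frac{-35 + M}{-11} = \left(-35 + M\right) \left(- \frac{1}{11}\right) = \frac{35}{11} - \frac{M}{11}$)
$\left(873 + 202\right) - R{\left(T,46 \right)} = \left(873 + 202\right) - \left(\frac{35}{11} - \frac{46}{11}\right) = 1075 - \left(\frac{35}{11} - \frac{46}{11}\right) = 1075 - -1 = 1075 + 1 = 1076$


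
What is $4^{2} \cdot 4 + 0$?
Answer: $64$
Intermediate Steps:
$4^{2} \cdot 4 + 0 = 16 \cdot 4 + 0 = 64 + 0 = 64$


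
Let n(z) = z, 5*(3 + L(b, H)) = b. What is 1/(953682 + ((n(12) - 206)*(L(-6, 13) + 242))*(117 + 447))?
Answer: -5/125327214 ≈ -3.9896e-8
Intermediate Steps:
L(b, H) = -3 + b/5
1/(953682 + ((n(12) - 206)*(L(-6, 13) + 242))*(117 + 447)) = 1/(953682 + ((12 - 206)*((-3 + (⅕)*(-6)) + 242))*(117 + 447)) = 1/(953682 - 194*((-3 - 6/5) + 242)*564) = 1/(953682 - 194*(-21/5 + 242)*564) = 1/(953682 - 194*1189/5*564) = 1/(953682 - 230666/5*564) = 1/(953682 - 130095624/5) = 1/(-125327214/5) = -5/125327214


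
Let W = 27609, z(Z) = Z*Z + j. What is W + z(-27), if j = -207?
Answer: 28131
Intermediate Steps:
z(Z) = -207 + Z² (z(Z) = Z*Z - 207 = Z² - 207 = -207 + Z²)
W + z(-27) = 27609 + (-207 + (-27)²) = 27609 + (-207 + 729) = 27609 + 522 = 28131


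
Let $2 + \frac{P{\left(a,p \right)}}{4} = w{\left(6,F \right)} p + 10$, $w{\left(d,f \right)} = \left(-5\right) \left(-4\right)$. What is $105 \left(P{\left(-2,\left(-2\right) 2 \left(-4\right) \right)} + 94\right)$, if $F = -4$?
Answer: $147630$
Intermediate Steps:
$w{\left(d,f \right)} = 20$
$P{\left(a,p \right)} = 32 + 80 p$ ($P{\left(a,p \right)} = -8 + 4 \left(20 p + 10\right) = -8 + 4 \left(10 + 20 p\right) = -8 + \left(40 + 80 p\right) = 32 + 80 p$)
$105 \left(P{\left(-2,\left(-2\right) 2 \left(-4\right) \right)} + 94\right) = 105 \left(\left(32 + 80 \left(-2\right) 2 \left(-4\right)\right) + 94\right) = 105 \left(\left(32 + 80 \left(\left(-4\right) \left(-4\right)\right)\right) + 94\right) = 105 \left(\left(32 + 80 \cdot 16\right) + 94\right) = 105 \left(\left(32 + 1280\right) + 94\right) = 105 \left(1312 + 94\right) = 105 \cdot 1406 = 147630$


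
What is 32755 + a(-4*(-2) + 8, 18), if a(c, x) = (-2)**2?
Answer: 32759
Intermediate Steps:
a(c, x) = 4
32755 + a(-4*(-2) + 8, 18) = 32755 + 4 = 32759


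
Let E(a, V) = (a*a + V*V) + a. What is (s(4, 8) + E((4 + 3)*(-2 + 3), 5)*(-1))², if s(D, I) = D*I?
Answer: 2401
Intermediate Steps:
E(a, V) = a + V² + a² (E(a, V) = (a² + V²) + a = (V² + a²) + a = a + V² + a²)
(s(4, 8) + E((4 + 3)*(-2 + 3), 5)*(-1))² = (4*8 + ((4 + 3)*(-2 + 3) + 5² + ((4 + 3)*(-2 + 3))²)*(-1))² = (32 + (7*1 + 25 + (7*1)²)*(-1))² = (32 + (7 + 25 + 7²)*(-1))² = (32 + (7 + 25 + 49)*(-1))² = (32 + 81*(-1))² = (32 - 81)² = (-49)² = 2401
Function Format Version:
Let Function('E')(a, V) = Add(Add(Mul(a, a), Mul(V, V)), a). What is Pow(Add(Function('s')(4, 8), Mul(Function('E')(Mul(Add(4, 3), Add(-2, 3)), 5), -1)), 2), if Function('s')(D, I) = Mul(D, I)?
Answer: 2401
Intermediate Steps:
Function('E')(a, V) = Add(a, Pow(V, 2), Pow(a, 2)) (Function('E')(a, V) = Add(Add(Pow(a, 2), Pow(V, 2)), a) = Add(Add(Pow(V, 2), Pow(a, 2)), a) = Add(a, Pow(V, 2), Pow(a, 2)))
Pow(Add(Function('s')(4, 8), Mul(Function('E')(Mul(Add(4, 3), Add(-2, 3)), 5), -1)), 2) = Pow(Add(Mul(4, 8), Mul(Add(Mul(Add(4, 3), Add(-2, 3)), Pow(5, 2), Pow(Mul(Add(4, 3), Add(-2, 3)), 2)), -1)), 2) = Pow(Add(32, Mul(Add(Mul(7, 1), 25, Pow(Mul(7, 1), 2)), -1)), 2) = Pow(Add(32, Mul(Add(7, 25, Pow(7, 2)), -1)), 2) = Pow(Add(32, Mul(Add(7, 25, 49), -1)), 2) = Pow(Add(32, Mul(81, -1)), 2) = Pow(Add(32, -81), 2) = Pow(-49, 2) = 2401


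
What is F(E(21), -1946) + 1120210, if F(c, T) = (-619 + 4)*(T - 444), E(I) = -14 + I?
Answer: 2590060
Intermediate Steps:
F(c, T) = 273060 - 615*T (F(c, T) = -615*(-444 + T) = 273060 - 615*T)
F(E(21), -1946) + 1120210 = (273060 - 615*(-1946)) + 1120210 = (273060 + 1196790) + 1120210 = 1469850 + 1120210 = 2590060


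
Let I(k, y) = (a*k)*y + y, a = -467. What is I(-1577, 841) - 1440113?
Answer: 617922747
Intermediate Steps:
I(k, y) = y - 467*k*y (I(k, y) = (-467*k)*y + y = -467*k*y + y = y - 467*k*y)
I(-1577, 841) - 1440113 = 841*(1 - 467*(-1577)) - 1440113 = 841*(1 + 736459) - 1440113 = 841*736460 - 1440113 = 619362860 - 1440113 = 617922747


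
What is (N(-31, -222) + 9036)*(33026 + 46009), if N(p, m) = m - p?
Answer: 699064575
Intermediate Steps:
(N(-31, -222) + 9036)*(33026 + 46009) = ((-222 - 1*(-31)) + 9036)*(33026 + 46009) = ((-222 + 31) + 9036)*79035 = (-191 + 9036)*79035 = 8845*79035 = 699064575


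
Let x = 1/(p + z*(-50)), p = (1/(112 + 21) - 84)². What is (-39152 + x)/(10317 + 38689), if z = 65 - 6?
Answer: -2842775452343/3558261511146 ≈ -0.79892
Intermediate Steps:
z = 59
p = 124791241/17689 (p = (1/133 - 84)² = (-11171/133)² = 124791241/17689 ≈ 7054.7)
x = 17689/72608691 (x = 1/(124791241/17689 + 59*(-50)) = 1/(124791241/17689 - 2950) = 1/(72608691/17689) = 17689/72608691 ≈ 0.00024362)
(-39152 + x)/(10317 + 38689) = (-39152 + 17689/72608691)/(10317 + 38689) = -2842775452343/72608691/49006 = -2842775452343/72608691*1/49006 = -2842775452343/3558261511146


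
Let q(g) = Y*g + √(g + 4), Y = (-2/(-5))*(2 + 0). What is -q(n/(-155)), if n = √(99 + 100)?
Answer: -√(96100 - 155*√199)/155 + 4*√199/775 ≈ -1.9043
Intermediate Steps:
n = √199 ≈ 14.107
Y = ⅘ (Y = -2*(-⅕)*2 = (⅖)*2 = ⅘ ≈ 0.80000)
q(g) = √(4 + g) + 4*g/5 (q(g) = 4*g/5 + √(g + 4) = 4*g/5 + √(4 + g) = √(4 + g) + 4*g/5)
-q(n/(-155)) = -(√(4 + √199/(-155)) + 4*(√199/(-155))/5) = -(√(4 + √199*(-1/155)) + 4*(√199*(-1/155))/5) = -(√(4 - √199/155) + 4*(-√199/155)/5) = -(√(4 - √199/155) - 4*√199/775) = -√(4 - √199/155) + 4*√199/775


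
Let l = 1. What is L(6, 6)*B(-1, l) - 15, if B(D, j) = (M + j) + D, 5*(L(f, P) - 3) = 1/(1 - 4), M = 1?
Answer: -181/15 ≈ -12.067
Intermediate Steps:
L(f, P) = 44/15 (L(f, P) = 3 + 1/(5*(1 - 4)) = 3 + (⅕)/(-3) = 3 + (⅕)*(-⅓) = 3 - 1/15 = 44/15)
B(D, j) = 1 + D + j (B(D, j) = (1 + j) + D = 1 + D + j)
L(6, 6)*B(-1, l) - 15 = 44*(1 - 1 + 1)/15 - 15 = (44/15)*1 - 15 = 44/15 - 15 = -181/15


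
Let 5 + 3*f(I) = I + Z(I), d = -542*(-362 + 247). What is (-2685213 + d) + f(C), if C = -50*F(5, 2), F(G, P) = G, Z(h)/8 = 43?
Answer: -7868560/3 ≈ -2.6229e+6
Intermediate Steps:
Z(h) = 344 (Z(h) = 8*43 = 344)
d = 62330 (d = -542*(-115) = 62330)
C = -250 (C = -50*5 = -250)
f(I) = 113 + I/3 (f(I) = -5/3 + (I + 344)/3 = -5/3 + (344 + I)/3 = -5/3 + (344/3 + I/3) = 113 + I/3)
(-2685213 + d) + f(C) = (-2685213 + 62330) + (113 + (⅓)*(-250)) = -2622883 + (113 - 250/3) = -2622883 + 89/3 = -7868560/3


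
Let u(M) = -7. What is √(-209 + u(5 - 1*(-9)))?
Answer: 6*I*√6 ≈ 14.697*I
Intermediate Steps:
√(-209 + u(5 - 1*(-9))) = √(-209 - 7) = √(-216) = 6*I*√6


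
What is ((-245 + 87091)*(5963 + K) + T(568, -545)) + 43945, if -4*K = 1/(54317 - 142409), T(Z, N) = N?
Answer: 91246768013455/176184 ≈ 5.1791e+8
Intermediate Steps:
K = 1/352368 (K = -1/(4*(54317 - 142409)) = -1/4/(-88092) = -1/4*(-1/88092) = 1/352368 ≈ 2.8379e-6)
((-245 + 87091)*(5963 + K) + T(568, -545)) + 43945 = ((-245 + 87091)*(5963 + 1/352368) - 545) + 43945 = (86846*(2101170385/352368) - 545) + 43945 = (91239121627855/176184 - 545) + 43945 = 91239025607575/176184 + 43945 = 91246768013455/176184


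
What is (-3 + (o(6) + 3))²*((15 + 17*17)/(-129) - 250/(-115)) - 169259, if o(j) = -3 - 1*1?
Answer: -502200125/2967 ≈ -1.6926e+5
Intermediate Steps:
o(j) = -4 (o(j) = -3 - 1 = -4)
(-3 + (o(6) + 3))²*((15 + 17*17)/(-129) - 250/(-115)) - 169259 = (-3 + (-4 + 3))²*((15 + 17*17)/(-129) - 250/(-115)) - 169259 = (-3 - 1)²*((15 + 289)*(-1/129) - 250*(-1/115)) - 169259 = (-4)²*(304*(-1/129) + 50/23) - 169259 = 16*(-304/129 + 50/23) - 169259 = 16*(-542/2967) - 169259 = -8672/2967 - 169259 = -502200125/2967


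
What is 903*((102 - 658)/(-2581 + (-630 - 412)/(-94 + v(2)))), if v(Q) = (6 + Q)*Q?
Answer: 9790326/50069 ≈ 195.54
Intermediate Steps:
v(Q) = Q*(6 + Q)
903*((102 - 658)/(-2581 + (-630 - 412)/(-94 + v(2)))) = 903*((102 - 658)/(-2581 + (-630 - 412)/(-94 + 2*(6 + 2)))) = 903*(-556/(-2581 - 1042/(-94 + 2*8))) = 903*(-556/(-2581 - 1042/(-94 + 16))) = 903*(-556/(-2581 - 1042/(-78))) = 903*(-556/(-2581 - 1042*(-1/78))) = 903*(-556/(-2581 + 521/39)) = 903*(-556/(-100138/39)) = 903*(-556*(-39/100138)) = 903*(10842/50069) = 9790326/50069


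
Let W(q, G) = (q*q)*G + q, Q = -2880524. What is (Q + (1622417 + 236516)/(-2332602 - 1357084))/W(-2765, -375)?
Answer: 10628230934397/10578190070488040 ≈ 0.0010047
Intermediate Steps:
W(q, G) = q + G*q² (W(q, G) = q²*G + q = G*q² + q = q + G*q²)
(Q + (1622417 + 236516)/(-2332602 - 1357084))/W(-2765, -375) = (-2880524 + (1622417 + 236516)/(-2332602 - 1357084))/((-2765*(1 - 375*(-2765)))) = (-2880524 + 1858933/(-3689686))/((-2765*(1 + 1036875))) = (-2880524 + 1858933*(-1/3689686))/((-2765*1036876)) = (-2880524 - 1858933/3689686)/(-2866962140) = -10628230934397/3689686*(-1/2866962140) = 10628230934397/10578190070488040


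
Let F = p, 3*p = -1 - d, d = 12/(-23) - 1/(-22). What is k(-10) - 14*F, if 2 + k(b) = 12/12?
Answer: 1096/759 ≈ 1.4440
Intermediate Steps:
d = -241/506 (d = 12*(-1/23) - 1*(-1/22) = -12/23 + 1/22 = -241/506 ≈ -0.47628)
p = -265/1518 (p = (-1 - 1*(-241/506))/3 = (-1 + 241/506)/3 = (⅓)*(-265/506) = -265/1518 ≈ -0.17457)
F = -265/1518 ≈ -0.17457
k(b) = -1 (k(b) = -2 + 12/12 = -2 + 12*(1/12) = -2 + 1 = -1)
k(-10) - 14*F = -1 - 14*(-265/1518) = -1 + 1855/759 = 1096/759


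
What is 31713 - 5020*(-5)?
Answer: 56813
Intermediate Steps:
31713 - 5020*(-5) = 31713 - 502*(-50) = 31713 + 25100 = 56813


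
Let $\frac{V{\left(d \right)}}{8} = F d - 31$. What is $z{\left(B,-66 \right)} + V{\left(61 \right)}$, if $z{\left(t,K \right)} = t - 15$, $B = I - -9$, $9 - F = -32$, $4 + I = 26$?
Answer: $19776$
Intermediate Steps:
$I = 22$ ($I = -4 + 26 = 22$)
$F = 41$ ($F = 9 - -32 = 9 + 32 = 41$)
$B = 31$ ($B = 22 - -9 = 22 + 9 = 31$)
$V{\left(d \right)} = -248 + 328 d$ ($V{\left(d \right)} = 8 \left(41 d - 31\right) = 8 \left(-31 + 41 d\right) = -248 + 328 d$)
$z{\left(t,K \right)} = -15 + t$
$z{\left(B,-66 \right)} + V{\left(61 \right)} = \left(-15 + 31\right) + \left(-248 + 328 \cdot 61\right) = 16 + \left(-248 + 20008\right) = 16 + 19760 = 19776$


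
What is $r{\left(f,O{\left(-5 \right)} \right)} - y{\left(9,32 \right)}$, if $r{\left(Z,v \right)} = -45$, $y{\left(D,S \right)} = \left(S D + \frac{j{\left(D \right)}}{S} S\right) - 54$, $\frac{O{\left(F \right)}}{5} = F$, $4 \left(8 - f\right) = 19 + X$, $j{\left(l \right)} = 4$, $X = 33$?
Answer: $-283$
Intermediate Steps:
$f = -5$ ($f = 8 - \frac{19 + 33}{4} = 8 - 13 = -5$)
$O{\left(F \right)} = 5 F$
$y{\left(D,S \right)} = -50 + D S$ ($y{\left(D,S \right)} = \left(S D + \frac{4}{S} S\right) - 54 = \left(D S + 4\right) - 54 = \left(4 + D S\right) - 54 = -50 + D S$)
$r{\left(f,O{\left(-5 \right)} \right)} - y{\left(9,32 \right)} = -45 - \left(-50 + 9 \cdot 32\right) = -45 - \left(-50 + 288\right) = -45 - 238 = -283$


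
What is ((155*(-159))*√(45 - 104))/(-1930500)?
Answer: 1643*I*√59/128700 ≈ 0.098058*I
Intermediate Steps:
((155*(-159))*√(45 - 104))/(-1930500) = -24645*I*√59*(-1/1930500) = 1643*I*√59/128700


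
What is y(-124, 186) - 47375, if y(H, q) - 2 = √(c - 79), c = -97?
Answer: -47373 + 4*I*√11 ≈ -47373.0 + 13.266*I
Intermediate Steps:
y(H, q) = 2 + 4*I*√11 (y(H, q) = 2 + √(-97 - 79) = 2 + √(-176) = 2 + 4*I*√11)
y(-124, 186) - 47375 = (2 + 4*I*√11) - 47375 = -47373 + 4*I*√11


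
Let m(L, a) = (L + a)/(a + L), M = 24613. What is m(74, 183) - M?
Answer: -24612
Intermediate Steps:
m(L, a) = 1 (m(L, a) = (L + a)/(L + a) = 1)
m(74, 183) - M = 1 - 1*24613 = 1 - 24613 = -24612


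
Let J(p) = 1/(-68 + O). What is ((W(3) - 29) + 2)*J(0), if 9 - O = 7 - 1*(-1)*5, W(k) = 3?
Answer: 24/71 ≈ 0.33803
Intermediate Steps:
O = -3 (O = 9 - (7 - 1*(-1)*5) = 9 - (7 + 1*5) = 9 - (7 + 5) = 9 - 1*12 = 9 - 12 = -3)
J(p) = -1/71 (J(p) = 1/(-68 - 3) = 1/(-71) = -1/71)
((W(3) - 29) + 2)*J(0) = ((3 - 29) + 2)*(-1/71) = (-26 + 2)*(-1/71) = -24*(-1/71) = 24/71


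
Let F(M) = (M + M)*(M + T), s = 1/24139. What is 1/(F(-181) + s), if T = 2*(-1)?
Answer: 24139/1599112195 ≈ 1.5095e-5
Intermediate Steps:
s = 1/24139 ≈ 4.1427e-5
T = -2
F(M) = 2*M*(-2 + M) (F(M) = (M + M)*(M - 2) = (2*M)*(-2 + M) = 2*M*(-2 + M))
1/(F(-181) + s) = 1/(2*(-181)*(-2 - 181) + 1/24139) = 1/(2*(-181)*(-183) + 1/24139) = 1/(66246 + 1/24139) = 1/(1599112195/24139) = 24139/1599112195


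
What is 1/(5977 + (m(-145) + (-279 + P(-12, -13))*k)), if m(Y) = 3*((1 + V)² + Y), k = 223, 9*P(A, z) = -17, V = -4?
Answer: -9/513623 ≈ -1.7523e-5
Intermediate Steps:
P(A, z) = -17/9 (P(A, z) = (⅑)*(-17) = -17/9)
m(Y) = 27 + 3*Y (m(Y) = 3*((1 - 4)² + Y) = 3*((-3)² + Y) = 3*(9 + Y) = 27 + 3*Y)
1/(5977 + (m(-145) + (-279 + P(-12, -13))*k)) = 1/(5977 + ((27 + 3*(-145)) + (-279 - 17/9)*223)) = 1/(5977 + ((27 - 435) - 2528/9*223)) = 1/(5977 + (-408 - 563744/9)) = 1/(5977 - 567416/9) = 1/(-513623/9) = -9/513623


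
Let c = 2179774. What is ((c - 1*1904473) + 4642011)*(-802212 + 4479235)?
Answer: 18081069322176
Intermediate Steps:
((c - 1*1904473) + 4642011)*(-802212 + 4479235) = ((2179774 - 1*1904473) + 4642011)*(-802212 + 4479235) = ((2179774 - 1904473) + 4642011)*3677023 = (275301 + 4642011)*3677023 = 4917312*3677023 = 18081069322176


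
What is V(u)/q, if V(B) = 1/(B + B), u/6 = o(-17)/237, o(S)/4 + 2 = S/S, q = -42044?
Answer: 79/672704 ≈ 0.00011744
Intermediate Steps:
o(S) = -4 (o(S) = -8 + 4*(S/S) = -8 + 4*1 = -8 + 4 = -4)
u = -8/79 (u = 6*(-4/237) = -8/79 ≈ -0.10127)
V(B) = 1/(2*B)
V(u)/q = (1/(2*(-8/79)))/(-42044) = ((½)*(-79/8))*(-1/42044) = -79/16*(-1/42044) = 79/672704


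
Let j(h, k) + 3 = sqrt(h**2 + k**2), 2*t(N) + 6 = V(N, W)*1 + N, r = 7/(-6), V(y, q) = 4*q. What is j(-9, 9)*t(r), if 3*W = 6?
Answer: -5/4 + 15*sqrt(2)/4 ≈ 4.0533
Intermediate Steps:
W = 2 (W = (1/3)*6 = 2)
r = -7/6 (r = 7*(-1/6) = -7/6 ≈ -1.1667)
t(N) = 1 + N/2 (t(N) = -3 + ((4*2)*1 + N)/2 = -3 + (8*1 + N)/2 = -3 + (8 + N)/2 = -3 + (4 + N/2) = 1 + N/2)
j(h, k) = -3 + sqrt(h**2 + k**2)
j(-9, 9)*t(r) = (-3 + sqrt((-9)**2 + 9**2))*(1 + (1/2)*(-7/6)) = (-3 + sqrt(81 + 81))*(1 - 7/12) = (-3 + sqrt(162))*(5/12) = (-3 + 9*sqrt(2))*(5/12) = -5/4 + 15*sqrt(2)/4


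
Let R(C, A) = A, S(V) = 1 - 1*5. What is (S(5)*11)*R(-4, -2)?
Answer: 88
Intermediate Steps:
S(V) = -4 (S(V) = 1 - 5 = -4)
(S(5)*11)*R(-4, -2) = -4*11*(-2) = -44*(-2) = 88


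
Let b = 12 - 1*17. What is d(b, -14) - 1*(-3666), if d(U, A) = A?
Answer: 3652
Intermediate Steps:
b = -5 (b = 12 - 17 = -5)
d(b, -14) - 1*(-3666) = -14 - 1*(-3666) = -14 + 3666 = 3652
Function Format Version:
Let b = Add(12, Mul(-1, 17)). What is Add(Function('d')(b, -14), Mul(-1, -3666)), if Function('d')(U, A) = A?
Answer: 3652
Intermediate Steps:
b = -5 (b = Add(12, -17) = -5)
Add(Function('d')(b, -14), Mul(-1, -3666)) = Add(-14, Mul(-1, -3666)) = Add(-14, 3666) = 3652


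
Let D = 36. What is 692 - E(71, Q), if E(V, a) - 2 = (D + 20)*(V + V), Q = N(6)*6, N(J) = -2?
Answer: -7262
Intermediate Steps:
Q = -12 (Q = -2*6 = -12)
E(V, a) = 2 + 112*V (E(V, a) = 2 + (36 + 20)*(V + V) = 2 + 56*(2*V) = 2 + 112*V)
692 - E(71, Q) = 692 - (2 + 112*71) = 692 - (2 + 7952) = 692 - 1*7954 = 692 - 7954 = -7262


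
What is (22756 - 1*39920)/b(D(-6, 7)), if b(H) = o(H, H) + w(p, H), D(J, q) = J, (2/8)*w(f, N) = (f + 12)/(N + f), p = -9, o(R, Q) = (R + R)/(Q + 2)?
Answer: -85820/11 ≈ -7801.8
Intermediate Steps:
o(R, Q) = 2*R/(2 + Q) (o(R, Q) = (2*R)/(2 + Q) = 2*R/(2 + Q))
w(f, N) = 4*(12 + f)/(N + f) (w(f, N) = 4*((f + 12)/(N + f)) = 4*((12 + f)/(N + f)) = 4*(12 + f)/(N + f))
b(H) = 12/(-9 + H) + 2*H/(2 + H) (b(H) = 2*H/(2 + H) + 4*(12 - 9)/(H - 9) = 2*H/(2 + H) + 4*3/(-9 + H) = 2*H/(2 + H) + 12/(-9 + H) = 12/(-9 + H) + 2*H/(2 + H))
(22756 - 1*39920)/b(D(-6, 7)) = (22756 - 1*39920)/((2*(12 + 6*(-6) - 6*(-9 - 6))/((-9 - 6)*(2 - 6)))) = (22756 - 39920)/((2*(12 - 36 - 6*(-15))/(-15*(-4)))) = -17164*30/(12 - 36 + 90) = -17164/(2*(-1/15)*(-¼)*66) = -17164/11/5 = -17164*5/11 = -85820/11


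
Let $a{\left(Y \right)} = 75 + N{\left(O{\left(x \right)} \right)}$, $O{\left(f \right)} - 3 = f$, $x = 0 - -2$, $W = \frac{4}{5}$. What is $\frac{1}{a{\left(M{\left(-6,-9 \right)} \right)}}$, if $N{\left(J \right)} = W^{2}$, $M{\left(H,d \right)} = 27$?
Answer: $\frac{25}{1891} \approx 0.013221$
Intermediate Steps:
$W = \frac{4}{5}$ ($W = 4 \cdot \frac{1}{5} = \frac{4}{5} \approx 0.8$)
$x = 2$ ($x = 0 + 2 = 2$)
$O{\left(f \right)} = 3 + f$
$N{\left(J \right)} = \frac{16}{25}$ ($N{\left(J \right)} = \left(\frac{4}{5}\right)^{2} = \frac{16}{25}$)
$a{\left(Y \right)} = \frac{1891}{25}$ ($a{\left(Y \right)} = 75 + \frac{16}{25} = \frac{1891}{25}$)
$\frac{1}{a{\left(M{\left(-6,-9 \right)} \right)}} = \frac{1}{\frac{1891}{25}} = \frac{25}{1891}$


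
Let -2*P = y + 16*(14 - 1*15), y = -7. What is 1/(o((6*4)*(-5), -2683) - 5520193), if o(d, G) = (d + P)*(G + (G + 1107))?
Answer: -2/10116183 ≈ -1.9770e-7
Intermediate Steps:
P = 23/2 (P = -(-7 + 16*(14 - 1*15))/2 = -(-7 + 16*(14 - 15))/2 = -(-7 + 16*(-1))/2 = -(-7 - 16)/2 = -½*(-23) = 23/2 ≈ 11.500)
o(d, G) = (1107 + 2*G)*(23/2 + d) (o(d, G) = (d + 23/2)*(G + (G + 1107)) = (23/2 + d)*(G + (1107 + G)) = (23/2 + d)*(1107 + 2*G) = (1107 + 2*G)*(23/2 + d))
1/(o((6*4)*(-5), -2683) - 5520193) = 1/((25461/2 + 23*(-2683) + 1107*((6*4)*(-5)) + 2*(-2683)*((6*4)*(-5))) - 5520193) = 1/((25461/2 - 61709 + 1107*(24*(-5)) + 2*(-2683)*(24*(-5))) - 5520193) = 1/((25461/2 - 61709 + 1107*(-120) + 2*(-2683)*(-120)) - 5520193) = 1/((25461/2 - 61709 - 132840 + 643920) - 5520193) = 1/(924203/2 - 5520193) = 1/(-10116183/2) = -2/10116183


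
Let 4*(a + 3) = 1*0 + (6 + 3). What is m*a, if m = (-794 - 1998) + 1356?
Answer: 1077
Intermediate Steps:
a = -3/4 (a = -3 + (1*0 + (6 + 3))/4 = -3 + (0 + 9)/4 = -3 + (1/4)*9 = -3 + 9/4 = -3/4 ≈ -0.75000)
m = -1436 (m = -2792 + 1356 = -1436)
m*a = -1436*(-3/4) = 1077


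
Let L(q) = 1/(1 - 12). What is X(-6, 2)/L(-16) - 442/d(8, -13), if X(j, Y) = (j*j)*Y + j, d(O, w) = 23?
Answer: -17140/23 ≈ -745.22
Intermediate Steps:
X(j, Y) = j + Y*j**2 (X(j, Y) = j**2*Y + j = Y*j**2 + j = j + Y*j**2)
L(q) = -1/11 (L(q) = 1/(-11) = -1/11)
X(-6, 2)/L(-16) - 442/d(8, -13) = (-6*(1 + 2*(-6)))/(-1/11) - 442/23 = -6*(1 - 12)*(-11) - 442*1/23 = -6*(-11)*(-11) - 442/23 = 66*(-11) - 442/23 = -726 - 442/23 = -17140/23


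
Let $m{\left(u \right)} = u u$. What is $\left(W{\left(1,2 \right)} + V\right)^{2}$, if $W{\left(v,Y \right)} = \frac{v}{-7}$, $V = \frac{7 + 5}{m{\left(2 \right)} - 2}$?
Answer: $\frac{1681}{49} \approx 34.306$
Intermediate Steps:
$m{\left(u \right)} = u^{2}$
$V = 6$ ($V = \frac{7 + 5}{2^{2} - 2} = \frac{1}{4 - 2} \cdot 12 = \frac{1}{2} \cdot 12 = 6$)
$W{\left(v,Y \right)} = - \frac{v}{7}$ ($W{\left(v,Y \right)} = v \left(- \frac{1}{7}\right) = - \frac{v}{7}$)
$\left(W{\left(1,2 \right)} + V\right)^{2} = \left(\left(- \frac{1}{7}\right) 1 + 6\right)^{2} = \left(- \frac{1}{7} + 6\right)^{2} = \left(\frac{41}{7}\right)^{2} = \frac{1681}{49}$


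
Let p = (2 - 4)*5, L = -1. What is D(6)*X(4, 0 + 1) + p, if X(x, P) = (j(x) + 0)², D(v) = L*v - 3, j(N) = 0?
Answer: -10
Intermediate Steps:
p = -10 (p = -2*5 = -10)
D(v) = -3 - v (D(v) = -v - 3 = -3 - v)
X(x, P) = 0 (X(x, P) = (0 + 0)² = 0² = 0)
D(6)*X(4, 0 + 1) + p = (-3 - 1*6)*0 - 10 = (-3 - 6)*0 - 10 = -9*0 - 10 = 0 - 10 = -10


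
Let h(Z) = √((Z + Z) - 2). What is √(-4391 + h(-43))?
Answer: √(-4391 + 2*I*√22) ≈ 0.0708 + 66.265*I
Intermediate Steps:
h(Z) = √(-2 + 2*Z) (h(Z) = √(2*Z - 2) = √(-2 + 2*Z))
√(-4391 + h(-43)) = √(-4391 + √(-2 + 2*(-43))) = √(-4391 + √(-2 - 86)) = √(-4391 + √(-88)) = √(-4391 + 2*I*√22)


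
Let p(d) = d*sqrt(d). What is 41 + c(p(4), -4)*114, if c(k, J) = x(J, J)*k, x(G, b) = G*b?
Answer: 14633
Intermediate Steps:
p(d) = d**(3/2)
c(k, J) = k*J**2 (c(k, J) = (J*J)*k = J**2*k = k*J**2)
41 + c(p(4), -4)*114 = 41 + (4**(3/2)*(-4)**2)*114 = 41 + (8*16)*114 = 41 + 128*114 = 41 + 14592 = 14633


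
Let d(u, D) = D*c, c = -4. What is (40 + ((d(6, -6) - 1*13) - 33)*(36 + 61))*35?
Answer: -73290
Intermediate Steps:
d(u, D) = -4*D (d(u, D) = D*(-4) = -4*D)
(40 + ((d(6, -6) - 1*13) - 33)*(36 + 61))*35 = (40 + ((-4*(-6) - 1*13) - 33)*(36 + 61))*35 = (40 + ((24 - 13) - 33)*97)*35 = (40 + (11 - 33)*97)*35 = (40 - 22*97)*35 = (40 - 2134)*35 = -2094*35 = -73290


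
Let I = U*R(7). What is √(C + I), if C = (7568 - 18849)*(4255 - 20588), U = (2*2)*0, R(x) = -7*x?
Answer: √184252573 ≈ 13574.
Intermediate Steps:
U = 0 (U = 4*0 = 0)
C = 184252573 (C = -11281*(-16333) = 184252573)
I = 0 (I = 0*(-7*7) = 0*(-49) = 0)
√(C + I) = √(184252573 + 0) = √184252573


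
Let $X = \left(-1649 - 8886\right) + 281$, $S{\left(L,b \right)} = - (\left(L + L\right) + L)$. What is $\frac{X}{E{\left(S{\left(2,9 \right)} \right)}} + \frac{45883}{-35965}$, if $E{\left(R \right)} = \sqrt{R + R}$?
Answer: $- \frac{45883}{35965} + 1709 i \sqrt{3} \approx -1.2758 + 2960.1 i$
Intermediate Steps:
$S{\left(L,b \right)} = - 3 L$ ($S{\left(L,b \right)} = - (2 L + L) = - 3 L$)
$X = -10254$ ($X = -10535 + 281 = -10254$)
$E{\left(R \right)} = \sqrt{2} \sqrt{R}$ ($E{\left(R \right)} = \sqrt{2 R} = \sqrt{2} \sqrt{R}$)
$\frac{X}{E{\left(S{\left(2,9 \right)} \right)}} + \frac{45883}{-35965} = - \frac{10254}{\sqrt{2} \sqrt{\left(-3\right) 2}} + \frac{45883}{-35965} = - \frac{10254}{\sqrt{2} \sqrt{-6}} + 45883 \left(- \frac{1}{35965}\right) = - \frac{10254}{\sqrt{2} i \sqrt{6}} - \frac{45883}{35965} = - \frac{10254}{2 i \sqrt{3}} - \frac{45883}{35965} = - 10254 \left(- \frac{i \sqrt{3}}{6}\right) - \frac{45883}{35965} = 1709 i \sqrt{3} - \frac{45883}{35965} = - \frac{45883}{35965} + 1709 i \sqrt{3}$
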